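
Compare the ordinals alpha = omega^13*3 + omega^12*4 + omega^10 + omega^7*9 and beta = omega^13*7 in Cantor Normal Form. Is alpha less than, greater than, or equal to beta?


Compare term by term from highest exponent:
alpha = omega^13*3 + omega^12*4 + omega^10 + omega^7*9
beta = omega^13*7
Term 1: alpha has omega^13*3, beta has omega^13*7
Term 2: alpha has omega^12*4, beta has omega^0*0
Term 3: alpha has omega^10*1, beta has omega^0*0
Term 4: alpha has omega^7*9, beta has omega^0*0
Result: alpha < beta

alpha < beta


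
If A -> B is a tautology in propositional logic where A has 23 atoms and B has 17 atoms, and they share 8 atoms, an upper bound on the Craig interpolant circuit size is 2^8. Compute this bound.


Shared atoms = 8
Craig interpolant size bound = 2^8
= 256

256


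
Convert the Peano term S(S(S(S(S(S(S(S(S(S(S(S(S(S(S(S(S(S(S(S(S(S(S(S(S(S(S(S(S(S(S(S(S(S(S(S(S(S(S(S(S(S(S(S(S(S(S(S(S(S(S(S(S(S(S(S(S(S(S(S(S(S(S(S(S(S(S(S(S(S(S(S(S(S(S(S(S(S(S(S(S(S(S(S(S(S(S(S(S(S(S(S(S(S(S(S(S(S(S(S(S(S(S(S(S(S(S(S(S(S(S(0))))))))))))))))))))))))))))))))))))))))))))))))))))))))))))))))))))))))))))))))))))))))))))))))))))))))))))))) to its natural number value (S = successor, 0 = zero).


Counting successors applied to 0:
111 applications of S to 0 = 111

111


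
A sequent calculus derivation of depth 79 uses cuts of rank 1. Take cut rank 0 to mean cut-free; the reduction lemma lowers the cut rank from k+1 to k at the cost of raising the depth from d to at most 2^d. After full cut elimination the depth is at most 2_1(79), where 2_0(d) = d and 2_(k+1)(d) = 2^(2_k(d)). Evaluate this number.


Each rank reduction sends depth d to at most 2^d; cut rank r needs r reductions.
2_0(79) = 79
2_1(79) = 2^79 = 604462909807314587353088
Cut-free depth bound = 604462909807314587353088

604462909807314587353088


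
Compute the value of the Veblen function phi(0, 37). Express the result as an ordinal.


phi(0, 37):
phi(0, beta) = omega^beta by definition.
phi(0, 37) = omega^37

omega^37


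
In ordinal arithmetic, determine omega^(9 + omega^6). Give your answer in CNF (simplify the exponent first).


omega^(9 + omega^6):
In ordinal addition a term is absorbed by a following term of strictly larger exponent: 0 < 6, so 9 + omega^6 = omega^6.
omega raised to a CNF ordinal is a single CNF term: Result = omega^(omega^6)

omega^(omega^6)


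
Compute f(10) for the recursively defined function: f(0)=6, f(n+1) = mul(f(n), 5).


f(0) = 6
f(1) = mul(f(0), 5) = mul(6, 5) = 30
f(2) = mul(f(1), 5) = mul(30, 5) = 150
f(3) = mul(f(2), 5) = mul(150, 5) = 750
f(4) = mul(f(3), 5) = mul(750, 5) = 3750
f(5) = mul(f(4), 5) = mul(3750, 5) = 18750
f(6) = mul(f(5), 5) = mul(18750, 5) = 93750
f(7) = mul(f(6), 5) = mul(93750, 5) = 468750
f(8) = mul(f(7), 5) = mul(468750, 5) = 2343750
f(9) = mul(f(8), 5) = mul(2343750, 5) = 11718750
f(10) = mul(f(9), 5) = mul(11718750, 5) = 58593750


58593750


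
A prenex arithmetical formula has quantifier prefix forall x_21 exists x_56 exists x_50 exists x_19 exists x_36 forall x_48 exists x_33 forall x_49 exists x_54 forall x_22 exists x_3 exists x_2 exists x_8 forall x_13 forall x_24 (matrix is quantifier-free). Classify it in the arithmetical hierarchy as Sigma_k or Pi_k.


Leading quantifier is forall, so the class is Pi.
Number of quantifier blocks = alternations + 1 = 8 + 1 = 9.
Classification: Pi_9

Pi_9


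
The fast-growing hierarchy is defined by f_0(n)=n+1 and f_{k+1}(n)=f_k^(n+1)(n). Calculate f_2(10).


f_2(10) = f_1^11(10)
f_1(m) = 2m + 1.
Iterating: f_1^k(n) = 2^k*(n+1) - 1.
f_2(10) = 2^11*(10+1) - 1 = 2048*11 - 1 = 22527

22527


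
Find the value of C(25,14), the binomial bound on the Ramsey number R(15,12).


R(15,12) <= C(15+12-2, 15-1) = C(25, 14)
C(25, 14) = 25! / (14! * 11!)
= 4457400

4457400


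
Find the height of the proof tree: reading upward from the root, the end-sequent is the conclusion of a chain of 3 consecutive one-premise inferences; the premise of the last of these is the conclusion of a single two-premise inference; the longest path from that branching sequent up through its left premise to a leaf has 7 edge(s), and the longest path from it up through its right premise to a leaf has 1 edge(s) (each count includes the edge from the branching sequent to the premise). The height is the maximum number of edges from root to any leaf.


Longest path through the left premise: 7 edges (measured from the branching sequent)
Longest path through the right premise: 1 edges
Height of the subtree rooted at the branching sequent: max(7, 1) = 7
The branching sequent sits 3 edges above the root (the chain of one-premise inferences), so height = 7 + 3 = 10

10


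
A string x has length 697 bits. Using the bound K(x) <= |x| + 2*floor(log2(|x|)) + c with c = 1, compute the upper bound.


floor(log2(697)) = 9
2 * 9 = 18
K(x) <= 697 + 18 + 1 = 716

716


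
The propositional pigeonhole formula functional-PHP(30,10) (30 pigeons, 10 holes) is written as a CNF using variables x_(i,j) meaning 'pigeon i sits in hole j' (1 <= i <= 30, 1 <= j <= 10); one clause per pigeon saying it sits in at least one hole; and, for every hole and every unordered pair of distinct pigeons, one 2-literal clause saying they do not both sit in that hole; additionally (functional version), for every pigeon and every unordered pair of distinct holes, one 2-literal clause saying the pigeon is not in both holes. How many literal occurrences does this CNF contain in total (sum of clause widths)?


functional-PHP(30,10): 30 pigeons, 10 holes, 30*10 = 300 variables.
- pigeon clauses: one per pigeon -> 30 clauses of width 10 -> 300 literals
- hole clauses: 10 holes * C(30,2) = 10 * 435 -> 4350 clauses of width 2 -> 8700 literals
- functional clauses: 30 pigeons * C(10,2) = 30 * 45 -> 1350 clauses of width 2 -> 2700 literals
Total literal occurrences = 300 + 8700 + 2700 = 11700

11700


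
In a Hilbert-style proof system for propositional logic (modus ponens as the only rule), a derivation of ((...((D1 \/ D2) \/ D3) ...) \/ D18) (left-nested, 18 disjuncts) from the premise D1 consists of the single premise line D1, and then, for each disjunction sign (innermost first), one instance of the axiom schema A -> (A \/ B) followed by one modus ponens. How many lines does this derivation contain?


Building the left-nested 18-ary disjunction from D1:
- 1 premise line (D1)
- 18 disjuncts means 17 disjunction signs; each needs 1 axiom instance + 1 MP = 2 lines: 2 * 17 = 34
Total = 1 + 34 = 35 lines.

35


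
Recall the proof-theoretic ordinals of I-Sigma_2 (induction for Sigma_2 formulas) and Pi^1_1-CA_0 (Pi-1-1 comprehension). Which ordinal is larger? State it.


Proof-theoretic ordinal of I-Sigma_2 (induction for Sigma_2 formulas): omega^(omega^omega)
Proof-theoretic ordinal of Pi^1_1-CA_0 (Pi-1-1 comprehension): psi_0(Omega_omega)
Comparing: omega^(omega^omega) < psi_0(Omega_omega).
The larger ordinal is psi_0(Omega_omega) (from Pi^1_1-CA_0 (Pi-1-1 comprehension)).

psi_0(Omega_omega)


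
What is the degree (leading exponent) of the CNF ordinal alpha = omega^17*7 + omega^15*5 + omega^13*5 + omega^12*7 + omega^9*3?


CNF: omega^17*7 + omega^15*5 + omega^13*5 + omega^12*7 + omega^9*3
The leading term is omega^17*7, which has exponent 17.

17


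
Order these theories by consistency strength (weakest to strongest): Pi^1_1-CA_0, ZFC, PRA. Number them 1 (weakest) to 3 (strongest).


Ordering by consistency strength:
1. PRA
2. Pi^1_1-CA_0
3. ZFC


Pi^1_1-CA_0=2, ZFC=3, PRA=1


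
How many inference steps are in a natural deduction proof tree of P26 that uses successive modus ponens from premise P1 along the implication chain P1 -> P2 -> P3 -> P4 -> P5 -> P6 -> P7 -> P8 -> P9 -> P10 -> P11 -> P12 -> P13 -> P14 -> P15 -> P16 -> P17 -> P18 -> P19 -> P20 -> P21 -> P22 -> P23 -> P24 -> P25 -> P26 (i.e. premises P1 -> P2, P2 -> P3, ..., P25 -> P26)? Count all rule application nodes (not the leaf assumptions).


We have a chain: P1 -> P2 -> P3 -> P4 -> P5 -> P6 -> P7 -> P8 -> P9 -> P10 -> P11 -> P12 -> P13 -> P14 -> P15 -> P16 -> P17 -> P18 -> P19 -> P20 -> P21 -> P22 -> P23 -> P24 -> P25 -> P26.
Each modus ponens application produces the next variable.
The chain has 26 propositions, so 26-1 = 25 modus ponens steps.
Total inference nodes = 25

25


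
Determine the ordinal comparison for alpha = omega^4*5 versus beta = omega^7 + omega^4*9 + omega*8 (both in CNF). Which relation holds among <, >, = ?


Compare term by term from highest exponent:
alpha = omega^4*5
beta = omega^7 + omega^4*9 + omega*8
Term 1: alpha has omega^4*5, beta has omega^7*1
Term 2: alpha has omega^0*0, beta has omega^4*9
Term 3: alpha has omega^0*0, beta has omega^1*8
Result: alpha < beta

alpha < beta


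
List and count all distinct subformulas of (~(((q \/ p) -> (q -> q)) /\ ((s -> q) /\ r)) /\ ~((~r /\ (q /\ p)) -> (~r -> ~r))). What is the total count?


Formula: (~(((q \/ p) -> (q -> q)) /\ ((s -> q) /\ r)) /\ ~((~r /\ (q /\ p)) -> (~r -> ~r)))
Subformulas found:
  1. r
  2. q
  3. s
  4. p
  5. ~r
  6. (q /\ p)
  7. (q \/ p)
  8. (q -> q)
  9. (s -> q)
  10. (~r -> ~r)
  11. ((s -> q) /\ r)
  12. (~r /\ (q /\ p))
  13. ((q \/ p) -> (q -> q))
  14. ((~r /\ (q /\ p)) -> (~r -> ~r))
  15. ~((~r /\ (q /\ p)) -> (~r -> ~r))
  16. (((q \/ p) -> (q -> q)) /\ ((s -> q) /\ r))
  17. ~(((q \/ p) -> (q -> q)) /\ ((s -> q) /\ r))
  18. (~(((q \/ p) -> (q -> q)) /\ ((s -> q) /\ r)) /\ ~((~r /\ (q /\ p)) -> (~r -> ~r)))
Total distinct subformulas = 18

18


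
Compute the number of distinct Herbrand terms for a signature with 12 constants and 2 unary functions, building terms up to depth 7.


Herbrand terms by depth:
Depth 0: 12 constants
Depth 1: 24 new terms (running total: 36)
Depth 2: 48 new terms (running total: 84)
Depth 3: 96 new terms (running total: 180)
Depth 4: 192 new terms (running total: 372)
Depth 5: 384 new terms (running total: 756)
Depth 6: 768 new terms (running total: 1524)
Depth 7: 1536 new terms (running total: 3060)
Total distinct ground terms = 3060

3060


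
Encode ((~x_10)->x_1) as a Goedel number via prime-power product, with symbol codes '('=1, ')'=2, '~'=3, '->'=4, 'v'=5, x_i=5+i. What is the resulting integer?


Formula: ((~x_10)->x_1)
Symbol codes: [1, 1, 3, 15, 2, 4, 6, 2]
Primes: [2, 3, 5, 7, 11, 13, 17, 19]
p_1^1 = 2^1 = 2
p_2^1 = 3^1 = 3
p_3^3 = 5^3 = 125
p_4^15 = 7^15 = 4747561509943
p_5^2 = 11^2 = 121
p_6^4 = 13^4 = 28561
p_7^6 = 17^6 = 24137569
p_8^2 = 19^2 = 361
Product = 107223844147408185374628886685250

107223844147408185374628886685250


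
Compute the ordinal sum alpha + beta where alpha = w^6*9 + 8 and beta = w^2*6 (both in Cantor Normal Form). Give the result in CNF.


Ordinal addition (w^6*9 + 8) + w^2*6:
alpha's leading term has exponent 6 > beta's exponent 2, so it survives.
alpha's tail term has exponent 0 < beta's exponent 2, so it is absorbed by beta.
In ordinal addition, any term followed by a strictly larger-exponent term is absorbed.
Result = w^6*9 + w^2*6

w^6*9 + w^2*6


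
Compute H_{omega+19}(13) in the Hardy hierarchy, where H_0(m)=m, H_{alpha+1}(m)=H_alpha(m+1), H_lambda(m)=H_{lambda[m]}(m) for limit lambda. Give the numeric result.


H_{omega+19}(13):
Unwind the 19 successor steps: H_{omega+19}(13) = H_omega(13+19) = H_omega(32).
H_omega(m) = H_m(m) = m + m = 2m.
Result = 2 * 32 = 64

64


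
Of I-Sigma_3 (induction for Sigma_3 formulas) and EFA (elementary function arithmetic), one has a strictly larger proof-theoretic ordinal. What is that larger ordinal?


Proof-theoretic ordinal of I-Sigma_3 (induction for Sigma_3 formulas): omega^(omega^(omega^omega))
Proof-theoretic ordinal of EFA (elementary function arithmetic): omega^3
Comparing: omega^3 < omega^(omega^(omega^omega)).
The larger ordinal is omega^(omega^(omega^omega)) (from I-Sigma_3 (induction for Sigma_3 formulas)).

omega^(omega^(omega^omega))


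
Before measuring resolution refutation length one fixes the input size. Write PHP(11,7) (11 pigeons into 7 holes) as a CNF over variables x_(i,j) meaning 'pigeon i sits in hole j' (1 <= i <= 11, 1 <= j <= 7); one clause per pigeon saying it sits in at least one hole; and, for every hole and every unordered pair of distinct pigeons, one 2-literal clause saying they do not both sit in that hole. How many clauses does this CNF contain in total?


PHP(11,7): 11 pigeons, 7 holes, 11*7 = 77 variables.
- pigeon clauses: one per pigeon -> 11 clauses
- hole clauses: 7 holes * C(11,2) = 7 * 55 -> 385 clauses
Total clauses = 11 + 385 = 396

396


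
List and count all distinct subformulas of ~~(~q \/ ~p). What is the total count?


Formula: ~~(~q \/ ~p)
Subformulas found:
  1. q
  2. p
  3. ~p
  4. ~q
  5. (~q \/ ~p)
  6. ~(~q \/ ~p)
  7. ~~(~q \/ ~p)
Total distinct subformulas = 7

7


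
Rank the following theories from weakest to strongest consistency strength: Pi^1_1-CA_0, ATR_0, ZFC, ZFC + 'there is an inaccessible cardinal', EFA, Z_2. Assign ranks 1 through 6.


Ordering by consistency strength:
1. EFA
2. ATR_0
3. Pi^1_1-CA_0
4. Z_2
5. ZFC
6. ZFC + 'there is an inaccessible cardinal'


Pi^1_1-CA_0=3, ATR_0=2, ZFC=5, ZFC + 'there is an inaccessible cardinal'=6, EFA=1, Z_2=4


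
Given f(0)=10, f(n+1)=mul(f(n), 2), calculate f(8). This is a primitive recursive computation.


f(0) = 10
f(1) = mul(f(0), 2) = mul(10, 2) = 20
f(2) = mul(f(1), 2) = mul(20, 2) = 40
f(3) = mul(f(2), 2) = mul(40, 2) = 80
f(4) = mul(f(3), 2) = mul(80, 2) = 160
f(5) = mul(f(4), 2) = mul(160, 2) = 320
f(6) = mul(f(5), 2) = mul(320, 2) = 640
f(7) = mul(f(6), 2) = mul(640, 2) = 1280
f(8) = mul(f(7), 2) = mul(1280, 2) = 2560


2560


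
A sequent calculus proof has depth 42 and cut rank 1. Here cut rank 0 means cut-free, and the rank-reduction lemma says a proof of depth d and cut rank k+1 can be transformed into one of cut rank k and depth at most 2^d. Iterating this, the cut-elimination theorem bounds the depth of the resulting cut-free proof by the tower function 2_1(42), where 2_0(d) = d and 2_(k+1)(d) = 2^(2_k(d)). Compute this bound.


Each rank reduction sends depth d to at most 2^d; cut rank r needs r reductions.
2_0(42) = 42
2_1(42) = 2^42 = 4398046511104
Cut-free depth bound = 4398046511104

4398046511104


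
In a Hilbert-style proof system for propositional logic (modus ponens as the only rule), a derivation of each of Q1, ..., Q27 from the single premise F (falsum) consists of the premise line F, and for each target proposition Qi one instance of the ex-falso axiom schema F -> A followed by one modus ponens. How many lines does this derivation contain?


Ex falso, line by line:
- 1 premise line (F)
- 27 targets, each needing 1 axiom instance (F -> Qi) + 1 MP = 2 lines: 2 * 27 = 54
Total = 1 + 54 = 55 lines.

55


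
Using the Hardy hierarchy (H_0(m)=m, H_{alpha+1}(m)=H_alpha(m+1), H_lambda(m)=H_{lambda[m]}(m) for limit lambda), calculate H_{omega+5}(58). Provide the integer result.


H_{omega+5}(58):
Unwind the 5 successor steps: H_{omega+5}(58) = H_omega(58+5) = H_omega(63).
H_omega(m) = H_m(m) = m + m = 2m.
Result = 2 * 63 = 126

126


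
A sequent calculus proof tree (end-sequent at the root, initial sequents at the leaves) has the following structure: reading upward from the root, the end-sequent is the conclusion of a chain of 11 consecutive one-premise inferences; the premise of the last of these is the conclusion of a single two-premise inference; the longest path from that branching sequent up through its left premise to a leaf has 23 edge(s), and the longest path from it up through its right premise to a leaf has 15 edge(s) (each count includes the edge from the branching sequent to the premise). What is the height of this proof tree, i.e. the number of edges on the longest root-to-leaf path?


Longest path through the left premise: 23 edges (measured from the branching sequent)
Longest path through the right premise: 15 edges
Height of the subtree rooted at the branching sequent: max(23, 15) = 23
The branching sequent sits 11 edges above the root (the chain of one-premise inferences), so height = 23 + 11 = 34

34


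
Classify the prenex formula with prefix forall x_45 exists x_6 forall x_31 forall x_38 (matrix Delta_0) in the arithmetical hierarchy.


Leading quantifier is forall, so the class is Pi.
Number of quantifier blocks = alternations + 1 = 2 + 1 = 3.
Classification: Pi_3

Pi_3


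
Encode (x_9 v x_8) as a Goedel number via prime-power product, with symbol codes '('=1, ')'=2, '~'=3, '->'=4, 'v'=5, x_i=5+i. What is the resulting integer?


Formula: (x_9 v x_8)
Symbol codes: [1, 14, 5, 13, 2]
Primes: [2, 3, 5, 7, 11]
p_1^1 = 2^1 = 2
p_2^14 = 3^14 = 4782969
p_3^5 = 5^5 = 3125
p_4^13 = 7^13 = 96889010407
p_5^2 = 11^2 = 121
Product = 350459206995627277143750

350459206995627277143750


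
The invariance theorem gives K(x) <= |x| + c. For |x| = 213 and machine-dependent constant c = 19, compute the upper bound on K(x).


K(x) <= |x| + c = 213 + 19 = 232

232


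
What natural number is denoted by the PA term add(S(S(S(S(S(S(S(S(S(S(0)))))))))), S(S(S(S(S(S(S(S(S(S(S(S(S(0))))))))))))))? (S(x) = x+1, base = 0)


add(S^10(0), S^13(0)):
S^10(0) = 10
S^13(0) = 13
10 + 13 = 23

23


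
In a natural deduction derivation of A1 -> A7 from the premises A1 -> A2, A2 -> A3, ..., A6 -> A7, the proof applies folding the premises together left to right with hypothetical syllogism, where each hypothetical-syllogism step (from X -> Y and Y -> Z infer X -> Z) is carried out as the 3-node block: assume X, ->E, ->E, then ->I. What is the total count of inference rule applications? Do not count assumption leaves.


There are 6 premises in the chain. The first HS step combines premises 1 and 2; each further premise needs one more HS step.
So 6 premises require 6 - 1 = 5 hypothetical-syllogism steps.
Each HS step uses 3 inference nodes (->E, ->E, ->I).
5 * 3 = 15 total inference nodes.

15


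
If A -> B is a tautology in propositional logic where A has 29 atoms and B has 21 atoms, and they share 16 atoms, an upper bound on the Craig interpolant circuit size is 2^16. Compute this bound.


Shared atoms = 16
Craig interpolant size bound = 2^16
= 65536

65536


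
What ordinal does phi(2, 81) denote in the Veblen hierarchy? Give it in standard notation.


phi(2, 81):
phi(2, beta) = zeta_beta (the beta-th zeta number, fixed point of epsilon).
phi(2, 81) = zeta_81

zeta_81


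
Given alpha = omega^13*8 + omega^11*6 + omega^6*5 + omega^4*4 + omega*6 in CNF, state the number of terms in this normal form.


CNF: omega^13*8 + omega^11*6 + omega^6*5 + omega^4*4 + omega*6
Count the summands separated by '+':
  term 1: omega^13*8
  term 2: omega^11*6
  term 3: omega^6*5
  term 4: omega^4*4
  term 5: omega*6
Total terms = 5

5


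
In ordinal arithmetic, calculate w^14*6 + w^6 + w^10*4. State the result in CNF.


Ordinal addition (w^14*6 + w^6) + w^10*4:
alpha's leading term has exponent 14 > beta's exponent 10, so it survives.
alpha's tail term has exponent 6 < beta's exponent 10, so it is absorbed by beta.
In ordinal addition, any term followed by a strictly larger-exponent term is absorbed.
Result = w^14*6 + w^10*4

w^14*6 + w^10*4


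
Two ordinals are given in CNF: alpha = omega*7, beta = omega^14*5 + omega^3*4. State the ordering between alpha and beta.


Compare term by term from highest exponent:
alpha = omega*7
beta = omega^14*5 + omega^3*4
Term 1: alpha has omega^1*7, beta has omega^14*5
Term 2: alpha has omega^0*0, beta has omega^3*4
Result: alpha < beta

alpha < beta


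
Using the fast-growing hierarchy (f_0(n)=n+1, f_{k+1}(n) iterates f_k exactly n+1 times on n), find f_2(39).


f_2(39) = f_1^40(39)
f_1(m) = 2m + 1.
Iterating: f_1^k(n) = 2^k*(n+1) - 1.
f_2(39) = 2^40*(39+1) - 1 = 1099511627776*40 - 1 = 43980465111039

43980465111039


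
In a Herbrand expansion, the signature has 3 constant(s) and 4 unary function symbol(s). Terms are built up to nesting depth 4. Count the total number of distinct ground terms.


Herbrand terms by depth:
Depth 0: 3 constants
Depth 1: 12 new terms (running total: 15)
Depth 2: 48 new terms (running total: 63)
Depth 3: 192 new terms (running total: 255)
Depth 4: 768 new terms (running total: 1023)
Total distinct ground terms = 1023

1023


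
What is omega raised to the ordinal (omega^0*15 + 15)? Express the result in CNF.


omega^(omega^0*15 + 15):
omega^0 = 1, so the exponent is 15 + 15 = 30 (finite ordinal addition).
Result = omega^30, already a single CNF term.

omega^30


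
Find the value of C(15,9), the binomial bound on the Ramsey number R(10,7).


R(10,7) <= C(10+7-2, 10-1) = C(15, 9)
C(15, 9) = 15! / (9! * 6!)
= 5005

5005


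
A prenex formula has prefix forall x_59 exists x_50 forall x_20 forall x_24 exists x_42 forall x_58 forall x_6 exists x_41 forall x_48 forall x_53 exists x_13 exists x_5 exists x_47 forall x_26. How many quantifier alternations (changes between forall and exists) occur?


Walk the prefix and count type changes:
  position 1: forall -> exists <-- alternation
  position 2: exists -> forall <-- alternation
  position 3: forall -> forall
  position 4: forall -> exists <-- alternation
  position 5: exists -> forall <-- alternation
  position 6: forall -> forall
  position 7: forall -> exists <-- alternation
  position 8: exists -> forall <-- alternation
  position 9: forall -> forall
  position 10: forall -> exists <-- alternation
  position 11: exists -> exists
  position 12: exists -> exists
  position 13: exists -> forall <-- alternation
Total alternations = 8

8


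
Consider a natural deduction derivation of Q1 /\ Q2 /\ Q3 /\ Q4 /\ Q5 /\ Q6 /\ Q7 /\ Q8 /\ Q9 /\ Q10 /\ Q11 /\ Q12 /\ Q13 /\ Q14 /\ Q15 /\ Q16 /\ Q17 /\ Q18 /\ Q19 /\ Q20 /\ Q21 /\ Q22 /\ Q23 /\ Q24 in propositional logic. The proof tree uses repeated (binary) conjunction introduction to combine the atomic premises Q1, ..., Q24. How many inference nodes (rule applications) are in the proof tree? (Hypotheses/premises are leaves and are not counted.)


The target conjunction has 24 conjuncts, i.e. 23 binary /\ connectives.
Each conjunction-intro joins two pieces, so 24 atoms require 24-1 = 23 applications.
Total inference nodes = 23

23


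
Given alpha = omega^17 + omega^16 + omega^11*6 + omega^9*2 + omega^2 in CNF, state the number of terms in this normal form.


CNF: omega^17 + omega^16 + omega^11*6 + omega^9*2 + omega^2
Count the summands separated by '+':
  term 1: omega^17
  term 2: omega^16
  term 3: omega^11*6
  term 4: omega^9*2
  term 5: omega^2
Total terms = 5

5


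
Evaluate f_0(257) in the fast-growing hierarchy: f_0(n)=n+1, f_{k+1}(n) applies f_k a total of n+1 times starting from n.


f_0(257) = 257 + 1 = 258

258


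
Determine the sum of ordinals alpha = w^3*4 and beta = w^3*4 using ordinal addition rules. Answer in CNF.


Ordinal addition w^3*4 + w^3*4:
Both terms have the same exponent 3.
w^e*c + w^e*d = w^e*(c+d).
Result = w^3*(4+4) = w^3*8

w^3*8


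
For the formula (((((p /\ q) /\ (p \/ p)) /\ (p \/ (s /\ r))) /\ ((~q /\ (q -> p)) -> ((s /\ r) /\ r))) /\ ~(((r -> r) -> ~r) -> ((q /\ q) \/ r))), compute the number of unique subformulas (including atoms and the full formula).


Formula: (((((p /\ q) /\ (p \/ p)) /\ (p \/ (s /\ r))) /\ ((~q /\ (q -> p)) -> ((s /\ r) /\ r))) /\ ~(((r -> r) -> ~r) -> ((q /\ q) \/ r)))
Subformulas found:
  1. r
  2. q
  3. s
  4. p
  5. ~r
  6. ~q
  7. (p \/ p)
  8. (p /\ q)
  9. (q /\ q)
  10. (q -> p)
  11. (s /\ r)
  12. (r -> r)
  13. ((s /\ r) /\ r)
  14. (p \/ (s /\ r))
  15. ((q /\ q) \/ r)
  16. (~q /\ (q -> p))
  17. ((r -> r) -> ~r)
  18. ((p /\ q) /\ (p \/ p))
  19. ((~q /\ (q -> p)) -> ((s /\ r) /\ r))
  20. (((r -> r) -> ~r) -> ((q /\ q) \/ r))
  21. ~(((r -> r) -> ~r) -> ((q /\ q) \/ r))
  22. (((p /\ q) /\ (p \/ p)) /\ (p \/ (s /\ r)))
  23. ((((p /\ q) /\ (p \/ p)) /\ (p \/ (s /\ r))) /\ ((~q /\ (q -> p)) -> ((s /\ r) /\ r)))
  24. (((((p /\ q) /\ (p \/ p)) /\ (p \/ (s /\ r))) /\ ((~q /\ (q -> p)) -> ((s /\ r) /\ r))) /\ ~(((r -> r) -> ~r) -> ((q /\ q) \/ r)))
Total distinct subformulas = 24

24


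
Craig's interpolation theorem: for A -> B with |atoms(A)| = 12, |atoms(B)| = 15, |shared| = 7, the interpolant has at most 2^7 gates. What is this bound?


Shared atoms = 7
Craig interpolant size bound = 2^7
= 128

128


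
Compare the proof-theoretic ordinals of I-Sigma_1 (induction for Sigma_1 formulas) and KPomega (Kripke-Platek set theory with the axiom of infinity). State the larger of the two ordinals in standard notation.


Proof-theoretic ordinal of I-Sigma_1 (induction for Sigma_1 formulas): omega^omega
Proof-theoretic ordinal of KPomega (Kripke-Platek set theory with the axiom of infinity): psi_0(epsilon_{Omega+1})
Comparing: omega^omega < psi_0(epsilon_{Omega+1}).
The larger ordinal is psi_0(epsilon_{Omega+1}) (from KPomega (Kripke-Platek set theory with the axiom of infinity)).

psi_0(epsilon_{Omega+1})


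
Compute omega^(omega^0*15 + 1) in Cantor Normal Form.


omega^(omega^0*15 + 1):
omega^0 = 1, so the exponent is 15 + 1 = 16 (finite ordinal addition).
Result = omega^16, already a single CNF term.

omega^16


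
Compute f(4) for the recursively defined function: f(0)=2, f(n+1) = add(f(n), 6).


f(0) = 2
f(1) = add(f(0), 6) = add(2, 6) = 8
f(2) = add(f(1), 6) = add(8, 6) = 14
f(3) = add(f(2), 6) = add(14, 6) = 20
f(4) = add(f(3), 6) = add(20, 6) = 26


26


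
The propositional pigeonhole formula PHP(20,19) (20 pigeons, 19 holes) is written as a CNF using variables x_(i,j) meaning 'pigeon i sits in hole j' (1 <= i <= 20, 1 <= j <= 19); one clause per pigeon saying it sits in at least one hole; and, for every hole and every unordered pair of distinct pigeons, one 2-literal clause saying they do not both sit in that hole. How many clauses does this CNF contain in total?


PHP(20,19): 20 pigeons, 19 holes, 20*19 = 380 variables.
- pigeon clauses: one per pigeon -> 20 clauses
- hole clauses: 19 holes * C(20,2) = 19 * 190 -> 3610 clauses
Total clauses = 20 + 3610 = 3630

3630


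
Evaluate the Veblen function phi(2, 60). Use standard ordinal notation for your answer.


phi(2, 60):
phi(2, beta) = zeta_beta (the beta-th zeta number, fixed point of epsilon).
phi(2, 60) = zeta_60

zeta_60


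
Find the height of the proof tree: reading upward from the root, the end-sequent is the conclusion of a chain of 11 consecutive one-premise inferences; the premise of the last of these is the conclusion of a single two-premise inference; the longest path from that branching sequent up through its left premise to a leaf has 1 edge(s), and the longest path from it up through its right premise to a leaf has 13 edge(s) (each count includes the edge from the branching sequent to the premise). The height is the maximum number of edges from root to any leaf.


Longest path through the left premise: 1 edges (measured from the branching sequent)
Longest path through the right premise: 13 edges
Height of the subtree rooted at the branching sequent: max(1, 13) = 13
The branching sequent sits 11 edges above the root (the chain of one-premise inferences), so height = 13 + 11 = 24

24


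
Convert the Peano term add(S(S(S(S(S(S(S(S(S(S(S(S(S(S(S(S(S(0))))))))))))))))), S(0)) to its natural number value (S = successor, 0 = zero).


add(S^17(0), S^1(0)):
S^17(0) = 17
S^1(0) = 1
17 + 1 = 18

18


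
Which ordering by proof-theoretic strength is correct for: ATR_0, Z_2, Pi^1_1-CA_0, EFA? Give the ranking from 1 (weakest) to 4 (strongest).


Ordering by consistency strength:
1. EFA
2. ATR_0
3. Pi^1_1-CA_0
4. Z_2


ATR_0=2, Z_2=4, Pi^1_1-CA_0=3, EFA=1


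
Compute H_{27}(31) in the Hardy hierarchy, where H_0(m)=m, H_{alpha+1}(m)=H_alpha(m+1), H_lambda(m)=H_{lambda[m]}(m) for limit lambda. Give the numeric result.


H_27(31):
For finite ordinals k, H_k(n) = n + k (each successor step adds 1).
H_27(31) = 31 + 27 = 58

58


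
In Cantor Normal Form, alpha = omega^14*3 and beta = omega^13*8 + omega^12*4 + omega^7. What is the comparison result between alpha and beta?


Compare term by term from highest exponent:
alpha = omega^14*3
beta = omega^13*8 + omega^12*4 + omega^7
Term 1: alpha has omega^14*3, beta has omega^13*8
Term 2: alpha has omega^0*0, beta has omega^12*4
Term 3: alpha has omega^0*0, beta has omega^7*1
Result: alpha > beta

alpha > beta


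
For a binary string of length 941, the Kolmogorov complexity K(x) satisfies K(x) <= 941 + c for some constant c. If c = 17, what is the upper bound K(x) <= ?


K(x) <= |x| + c = 941 + 17 = 958

958


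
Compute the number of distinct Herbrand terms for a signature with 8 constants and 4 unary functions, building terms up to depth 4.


Herbrand terms by depth:
Depth 0: 8 constants
Depth 1: 32 new terms (running total: 40)
Depth 2: 128 new terms (running total: 168)
Depth 3: 512 new terms (running total: 680)
Depth 4: 2048 new terms (running total: 2728)
Total distinct ground terms = 2728

2728


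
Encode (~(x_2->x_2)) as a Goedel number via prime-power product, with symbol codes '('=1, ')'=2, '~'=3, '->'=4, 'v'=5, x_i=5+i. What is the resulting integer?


Formula: (~(x_2->x_2))
Symbol codes: [1, 3, 1, 7, 4, 7, 2, 2]
Primes: [2, 3, 5, 7, 11, 13, 17, 19]
p_1^1 = 2^1 = 2
p_2^3 = 3^3 = 27
p_3^1 = 5^1 = 5
p_4^7 = 7^7 = 823543
p_5^4 = 11^4 = 14641
p_6^7 = 13^7 = 62748517
p_7^2 = 17^2 = 289
p_8^2 = 19^2 = 361
Product = 21312249693708152361111930

21312249693708152361111930


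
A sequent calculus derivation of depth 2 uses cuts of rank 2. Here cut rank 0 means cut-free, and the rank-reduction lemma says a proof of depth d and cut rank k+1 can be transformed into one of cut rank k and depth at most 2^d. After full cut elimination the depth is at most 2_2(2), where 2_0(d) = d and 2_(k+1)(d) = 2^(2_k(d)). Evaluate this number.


Each rank reduction sends depth d to at most 2^d; cut rank r needs r reductions.
2_0(2) = 2
2_1(2) = 2^2 = 4
2_2(2) = 2^4 = 16
Cut-free depth bound = 16

16


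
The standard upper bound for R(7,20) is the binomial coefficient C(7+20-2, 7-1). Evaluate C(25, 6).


R(7,20) <= C(7+20-2, 7-1) = C(25, 6)
C(25, 6) = 25! / (6! * 19!)
= 177100

177100


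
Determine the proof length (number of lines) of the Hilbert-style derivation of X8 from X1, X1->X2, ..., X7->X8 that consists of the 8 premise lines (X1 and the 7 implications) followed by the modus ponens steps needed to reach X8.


We have 8 premise lines: X1 and 7 implications.
Each implication is detached once by MP, giving 7 MP lines.
8 premise lines + 7 MP lines = 15 total lines.

15


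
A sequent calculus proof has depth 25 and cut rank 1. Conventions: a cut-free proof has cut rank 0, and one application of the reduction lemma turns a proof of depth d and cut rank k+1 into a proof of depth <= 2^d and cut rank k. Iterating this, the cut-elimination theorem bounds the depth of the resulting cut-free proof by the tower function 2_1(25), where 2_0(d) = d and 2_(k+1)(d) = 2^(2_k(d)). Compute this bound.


Each rank reduction sends depth d to at most 2^d; cut rank r needs r reductions.
2_0(25) = 25
2_1(25) = 2^25 = 33554432
Cut-free depth bound = 33554432

33554432


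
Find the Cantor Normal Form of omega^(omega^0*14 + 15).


omega^(omega^0*14 + 15):
omega^0 = 1, so the exponent is 14 + 15 = 29 (finite ordinal addition).
Result = omega^29, already a single CNF term.

omega^29


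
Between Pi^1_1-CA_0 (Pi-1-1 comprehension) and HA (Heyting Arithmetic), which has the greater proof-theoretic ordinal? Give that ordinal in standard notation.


Proof-theoretic ordinal of Pi^1_1-CA_0 (Pi-1-1 comprehension): psi_0(Omega_omega)
Proof-theoretic ordinal of HA (Heyting Arithmetic): epsilon_0
Comparing: epsilon_0 < psi_0(Omega_omega).
The larger ordinal is psi_0(Omega_omega) (from Pi^1_1-CA_0 (Pi-1-1 comprehension)).

psi_0(Omega_omega)


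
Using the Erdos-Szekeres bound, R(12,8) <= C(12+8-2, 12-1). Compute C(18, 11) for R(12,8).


R(12,8) <= C(12+8-2, 12-1) = C(18, 11)
C(18, 11) = 18! / (11! * 7!)
= 31824

31824


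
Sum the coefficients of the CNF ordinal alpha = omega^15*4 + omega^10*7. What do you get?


CNF: omega^15*4 + omega^10*7
Coefficients: 4 + 7 = 11

11


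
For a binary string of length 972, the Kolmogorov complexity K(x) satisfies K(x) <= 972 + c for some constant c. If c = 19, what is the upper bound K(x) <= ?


K(x) <= |x| + c = 972 + 19 = 991

991


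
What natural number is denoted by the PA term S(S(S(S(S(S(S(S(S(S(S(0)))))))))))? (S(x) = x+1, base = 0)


Counting successors applied to 0:
11 applications of S to 0 = 11

11


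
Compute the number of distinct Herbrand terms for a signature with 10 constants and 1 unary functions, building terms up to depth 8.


Herbrand terms by depth:
Depth 0: 10 constants
Depth 1: 10 new terms (running total: 20)
Depth 2: 10 new terms (running total: 30)
Depth 3: 10 new terms (running total: 40)
Depth 4: 10 new terms (running total: 50)
Depth 5: 10 new terms (running total: 60)
Depth 6: 10 new terms (running total: 70)
Depth 7: 10 new terms (running total: 80)
Depth 8: 10 new terms (running total: 90)
Total distinct ground terms = 90

90


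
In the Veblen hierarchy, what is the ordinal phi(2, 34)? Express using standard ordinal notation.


phi(2, 34):
phi(2, beta) = zeta_beta (the beta-th zeta number, fixed point of epsilon).
phi(2, 34) = zeta_34

zeta_34


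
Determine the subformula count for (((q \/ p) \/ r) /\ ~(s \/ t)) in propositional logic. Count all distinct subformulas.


Formula: (((q \/ p) \/ r) /\ ~(s \/ t))
Subformulas found:
  1. q
  2. s
  3. r
  4. t
  5. p
  6. (q \/ p)
  7. (s \/ t)
  8. ~(s \/ t)
  9. ((q \/ p) \/ r)
  10. (((q \/ p) \/ r) /\ ~(s \/ t))
Total distinct subformulas = 10

10


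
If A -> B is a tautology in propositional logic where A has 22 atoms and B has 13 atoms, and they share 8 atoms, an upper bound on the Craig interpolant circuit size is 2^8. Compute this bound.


Shared atoms = 8
Craig interpolant size bound = 2^8
= 256

256


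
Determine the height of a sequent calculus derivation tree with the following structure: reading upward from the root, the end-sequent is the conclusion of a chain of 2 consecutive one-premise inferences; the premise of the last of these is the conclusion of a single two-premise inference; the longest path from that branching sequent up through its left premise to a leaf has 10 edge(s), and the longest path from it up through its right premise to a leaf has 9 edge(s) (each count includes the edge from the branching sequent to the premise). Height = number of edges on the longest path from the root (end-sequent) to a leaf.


Longest path through the left premise: 10 edges (measured from the branching sequent)
Longest path through the right premise: 9 edges
Height of the subtree rooted at the branching sequent: max(10, 9) = 10
The branching sequent sits 2 edges above the root (the chain of one-premise inferences), so height = 10 + 2 = 12

12


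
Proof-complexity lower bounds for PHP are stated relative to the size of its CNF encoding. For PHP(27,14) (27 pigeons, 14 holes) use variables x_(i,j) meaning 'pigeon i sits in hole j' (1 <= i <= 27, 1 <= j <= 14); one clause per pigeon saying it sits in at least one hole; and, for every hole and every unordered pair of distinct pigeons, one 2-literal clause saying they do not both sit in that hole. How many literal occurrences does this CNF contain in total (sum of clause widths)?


PHP(27,14): 27 pigeons, 14 holes, 27*14 = 378 variables.
- pigeon clauses: one per pigeon -> 27 clauses of width 14 -> 378 literals
- hole clauses: 14 holes * C(27,2) = 14 * 351 -> 4914 clauses of width 2 -> 9828 literals
Total literal occurrences = 378 + 9828 = 10206

10206


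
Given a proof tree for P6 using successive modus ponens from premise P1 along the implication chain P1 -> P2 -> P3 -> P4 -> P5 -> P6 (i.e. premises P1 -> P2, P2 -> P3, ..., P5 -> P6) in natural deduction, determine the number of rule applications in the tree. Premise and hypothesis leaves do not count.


We have a chain: P1 -> P2 -> P3 -> P4 -> P5 -> P6.
Each modus ponens application produces the next variable.
The chain has 6 propositions, so 6-1 = 5 modus ponens steps.
Total inference nodes = 5

5


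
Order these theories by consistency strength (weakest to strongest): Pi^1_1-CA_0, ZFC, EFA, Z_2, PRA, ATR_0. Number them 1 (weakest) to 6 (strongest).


Ordering by consistency strength:
1. EFA
2. PRA
3. ATR_0
4. Pi^1_1-CA_0
5. Z_2
6. ZFC


Pi^1_1-CA_0=4, ZFC=6, EFA=1, Z_2=5, PRA=2, ATR_0=3


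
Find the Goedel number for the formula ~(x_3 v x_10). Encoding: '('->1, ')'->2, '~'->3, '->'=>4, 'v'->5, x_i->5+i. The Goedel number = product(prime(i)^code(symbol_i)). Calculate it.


Formula: ~(x_3 v x_10)
Symbol codes: [3, 1, 8, 5, 15, 2]
Primes: [2, 3, 5, 7, 11, 13]
p_1^3 = 2^3 = 8
p_2^1 = 3^1 = 3
p_3^8 = 5^8 = 390625
p_4^5 = 7^5 = 16807
p_5^15 = 11^15 = 4177248169415651
p_6^2 = 13^2 = 169
Product = 111234231442400015946871875000

111234231442400015946871875000


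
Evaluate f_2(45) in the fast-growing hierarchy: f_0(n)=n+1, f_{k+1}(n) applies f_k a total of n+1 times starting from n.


f_2(45) = f_1^46(45)
f_1(m) = 2m + 1.
Iterating: f_1^k(n) = 2^k*(n+1) - 1.
f_2(45) = 2^46*(45+1) - 1 = 70368744177664*46 - 1 = 3236962232172543

3236962232172543


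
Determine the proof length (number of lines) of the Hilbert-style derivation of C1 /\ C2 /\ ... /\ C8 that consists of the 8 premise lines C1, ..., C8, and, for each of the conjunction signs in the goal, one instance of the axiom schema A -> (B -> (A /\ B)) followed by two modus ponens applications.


Conjoining 8 premises:
- 8 premise lines
- the goal has 7 conjunction signs; each costs 1 axiom instance + 2 MP = 3 lines: 3 * 7 = 21
Total = 8 + 21 = 29 lines.

29


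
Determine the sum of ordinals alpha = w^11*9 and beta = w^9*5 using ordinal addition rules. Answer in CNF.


Ordinal addition w^11*9 + w^9*5:
Leading exponent of alpha (11) > leading exponent of beta (9).
Since alpha's term has higher exponent than beta's leading term,
the sum is simply alpha followed by beta.
Result = w^11*9 + w^9*5

w^11*9 + w^9*5


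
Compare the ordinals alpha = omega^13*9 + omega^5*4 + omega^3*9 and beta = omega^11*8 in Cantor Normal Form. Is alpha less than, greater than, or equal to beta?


Compare term by term from highest exponent:
alpha = omega^13*9 + omega^5*4 + omega^3*9
beta = omega^11*8
Term 1: alpha has omega^13*9, beta has omega^11*8
Term 2: alpha has omega^5*4, beta has omega^0*0
Term 3: alpha has omega^3*9, beta has omega^0*0
Result: alpha > beta

alpha > beta


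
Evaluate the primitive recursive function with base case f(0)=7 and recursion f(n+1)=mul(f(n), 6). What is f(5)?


f(0) = 7
f(1) = mul(f(0), 6) = mul(7, 6) = 42
f(2) = mul(f(1), 6) = mul(42, 6) = 252
f(3) = mul(f(2), 6) = mul(252, 6) = 1512
f(4) = mul(f(3), 6) = mul(1512, 6) = 9072
f(5) = mul(f(4), 6) = mul(9072, 6) = 54432


54432


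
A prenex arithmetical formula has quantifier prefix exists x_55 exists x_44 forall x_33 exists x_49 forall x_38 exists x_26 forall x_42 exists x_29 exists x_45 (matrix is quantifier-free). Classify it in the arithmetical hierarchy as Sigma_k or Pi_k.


Leading quantifier is exists, so the class is Sigma.
Number of quantifier blocks = alternations + 1 = 6 + 1 = 7.
Classification: Sigma_7

Sigma_7


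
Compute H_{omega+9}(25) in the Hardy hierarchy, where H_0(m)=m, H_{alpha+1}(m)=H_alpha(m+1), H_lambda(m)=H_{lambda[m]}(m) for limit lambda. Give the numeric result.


H_{omega+9}(25):
Unwind the 9 successor steps: H_{omega+9}(25) = H_omega(25+9) = H_omega(34).
H_omega(m) = H_m(m) = m + m = 2m.
Result = 2 * 34 = 68

68


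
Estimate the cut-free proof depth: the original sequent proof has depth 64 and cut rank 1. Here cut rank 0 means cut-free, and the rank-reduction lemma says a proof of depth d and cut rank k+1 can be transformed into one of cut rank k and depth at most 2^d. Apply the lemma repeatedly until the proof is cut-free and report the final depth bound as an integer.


Each rank reduction sends depth d to at most 2^d; cut rank r needs r reductions.
2_0(64) = 64
2_1(64) = 2^64 = 18446744073709551616
Cut-free depth bound = 18446744073709551616

18446744073709551616
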